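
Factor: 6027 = 3^1*7^2*41^1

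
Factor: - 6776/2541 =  - 2^3*3^(  -  1)= - 8/3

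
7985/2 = 7985/2 =3992.50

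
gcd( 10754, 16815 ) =19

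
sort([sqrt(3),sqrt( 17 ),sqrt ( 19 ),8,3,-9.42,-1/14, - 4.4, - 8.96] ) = [ - 9.42, - 8.96, - 4.4,  -  1/14,sqrt( 3 ),  3, sqrt( 17 ), sqrt ( 19) , 8 ]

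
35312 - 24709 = 10603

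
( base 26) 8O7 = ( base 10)6039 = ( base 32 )5SN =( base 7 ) 23415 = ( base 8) 13627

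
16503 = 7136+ 9367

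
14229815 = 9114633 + 5115182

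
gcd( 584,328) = 8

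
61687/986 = 62 + 555/986 = 62.56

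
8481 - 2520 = 5961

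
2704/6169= 2704/6169 = 0.44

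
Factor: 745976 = 2^3*7^2 * 11^1*173^1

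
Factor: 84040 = 2^3*5^1*11^1*191^1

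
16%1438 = 16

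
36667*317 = 11623439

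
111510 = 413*270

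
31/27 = 31/27 =1.15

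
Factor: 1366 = 2^1 * 683^1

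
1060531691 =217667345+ 842864346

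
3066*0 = 0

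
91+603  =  694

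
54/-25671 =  - 18/8557 = - 0.00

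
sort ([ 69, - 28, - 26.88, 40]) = [ - 28, - 26.88,40, 69 ]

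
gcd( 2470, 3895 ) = 95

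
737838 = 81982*9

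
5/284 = 5/284 = 0.02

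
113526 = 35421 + 78105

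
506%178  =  150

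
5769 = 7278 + - 1509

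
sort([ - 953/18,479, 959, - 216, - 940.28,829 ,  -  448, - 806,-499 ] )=[  -  940.28, - 806, -499, - 448 ,-216, - 953/18,479,829,959]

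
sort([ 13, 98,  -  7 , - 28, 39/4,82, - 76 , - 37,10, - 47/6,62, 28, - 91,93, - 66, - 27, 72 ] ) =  [ - 91, - 76, - 66, - 37, - 28,-27, - 47/6 ,-7,39/4,10, 13,28, 62, 72,  82,93,98] 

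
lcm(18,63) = 126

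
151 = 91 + 60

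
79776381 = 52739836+27036545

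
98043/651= 150 + 131/217= 150.60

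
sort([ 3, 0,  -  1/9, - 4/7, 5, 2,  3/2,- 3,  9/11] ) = [ - 3, - 4/7,- 1/9, 0 , 9/11, 3/2, 2,  3,5]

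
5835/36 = 1945/12  =  162.08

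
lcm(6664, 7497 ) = 59976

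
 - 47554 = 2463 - 50017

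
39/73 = 39/73 = 0.53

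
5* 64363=321815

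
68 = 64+4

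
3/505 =3/505 = 0.01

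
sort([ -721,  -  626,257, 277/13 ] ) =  [ - 721, - 626,277/13 , 257]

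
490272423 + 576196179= 1066468602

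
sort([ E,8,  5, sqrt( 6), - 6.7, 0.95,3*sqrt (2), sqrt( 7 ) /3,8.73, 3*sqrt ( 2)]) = [ - 6.7, sqrt( 7)/3,0.95, sqrt( 6 ) , E, 3*sqrt(2),3 *sqrt( 2), 5,8,8.73 ] 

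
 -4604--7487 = 2883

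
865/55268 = 865/55268 = 0.02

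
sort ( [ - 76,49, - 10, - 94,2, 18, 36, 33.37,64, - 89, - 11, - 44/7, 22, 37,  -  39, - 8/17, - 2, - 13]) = [ - 94 ,-89, - 76, - 39, - 13, - 11, - 10, - 44/7, - 2,-8/17,  2, 18, 22 , 33.37, 36, 37 , 49, 64]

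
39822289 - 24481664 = 15340625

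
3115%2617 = 498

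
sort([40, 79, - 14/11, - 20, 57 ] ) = [ - 20, - 14/11 , 40,57, 79]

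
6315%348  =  51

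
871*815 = 709865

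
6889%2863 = 1163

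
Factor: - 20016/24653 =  - 2^4*3^2*89^ (-1)*139^1*277^( - 1) 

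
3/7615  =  3/7615  =  0.00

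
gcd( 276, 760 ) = 4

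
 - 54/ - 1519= 54/1519   =  0.04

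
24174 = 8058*3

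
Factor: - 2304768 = -2^8*3^1*3001^1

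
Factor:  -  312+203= - 109^1  =  - 109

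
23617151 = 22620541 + 996610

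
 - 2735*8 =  - 21880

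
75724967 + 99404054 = 175129021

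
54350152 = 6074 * 8948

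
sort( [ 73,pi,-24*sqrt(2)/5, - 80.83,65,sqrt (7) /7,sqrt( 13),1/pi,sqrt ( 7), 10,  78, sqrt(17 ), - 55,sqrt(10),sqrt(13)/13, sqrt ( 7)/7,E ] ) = [ - 80.83, - 55,-24 * sqrt (2)/5,sqrt (13)/13,1/pi,sqrt( 7 )/7,sqrt ( 7 )/7,sqrt(7 ),E, pi,sqrt(10),sqrt( 13), sqrt( 17 ) , 10, 65 , 73, 78]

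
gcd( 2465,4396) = 1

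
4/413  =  4/413 =0.01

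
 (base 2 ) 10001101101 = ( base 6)5125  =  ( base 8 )2155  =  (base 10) 1133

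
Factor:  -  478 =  -2^1*239^1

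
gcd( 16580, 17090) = 10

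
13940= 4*3485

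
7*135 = 945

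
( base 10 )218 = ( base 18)C2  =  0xda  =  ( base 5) 1333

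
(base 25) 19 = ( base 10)34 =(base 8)42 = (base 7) 46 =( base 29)15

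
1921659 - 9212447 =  - 7290788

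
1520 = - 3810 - -5330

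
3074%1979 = 1095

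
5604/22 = 254+8/11= 254.73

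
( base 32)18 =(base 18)24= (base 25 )1F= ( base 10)40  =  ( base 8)50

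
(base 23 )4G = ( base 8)154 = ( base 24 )4C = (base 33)39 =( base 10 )108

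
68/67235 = 4/3955 = 0.00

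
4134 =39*106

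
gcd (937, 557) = 1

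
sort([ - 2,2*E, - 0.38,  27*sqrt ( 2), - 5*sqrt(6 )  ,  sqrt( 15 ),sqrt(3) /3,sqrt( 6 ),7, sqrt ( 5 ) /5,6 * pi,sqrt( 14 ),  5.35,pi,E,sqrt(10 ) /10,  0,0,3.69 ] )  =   [ - 5*sqrt( 6), - 2, - 0.38,0,0,sqrt(10) /10,sqrt (5)/5, sqrt(3) /3,sqrt ( 6 ), E, pi,3.69,sqrt(14),sqrt(15 ),5.35,2 * E, 7, 6*pi,27*sqrt(2 )]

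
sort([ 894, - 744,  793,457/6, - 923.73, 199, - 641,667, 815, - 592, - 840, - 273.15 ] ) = [ - 923.73, - 840,- 744, - 641,-592, - 273.15, 457/6, 199, 667,  793, 815, 894] 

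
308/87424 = 77/21856 = 0.00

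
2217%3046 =2217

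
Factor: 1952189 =1049^1*1861^1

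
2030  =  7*290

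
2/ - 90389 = -1 + 90387/90389 = -0.00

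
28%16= 12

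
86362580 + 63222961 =149585541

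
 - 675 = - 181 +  - 494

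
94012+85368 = 179380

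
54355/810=10871/162 = 67.10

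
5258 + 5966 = 11224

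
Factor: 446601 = 3^1*148867^1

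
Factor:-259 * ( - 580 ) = 2^2 * 5^1*7^1 *29^1*37^1 = 150220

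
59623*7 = 417361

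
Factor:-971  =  -971^1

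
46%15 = 1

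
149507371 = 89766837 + 59740534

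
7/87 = 7/87 = 0.08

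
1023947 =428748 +595199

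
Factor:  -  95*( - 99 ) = 9405  =  3^2*5^1 * 11^1*19^1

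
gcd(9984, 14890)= 2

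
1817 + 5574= 7391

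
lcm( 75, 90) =450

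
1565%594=377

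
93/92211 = 31/30737 = 0.00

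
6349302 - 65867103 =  - 59517801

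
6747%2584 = 1579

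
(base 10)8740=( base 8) 21044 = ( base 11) 6626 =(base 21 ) JH4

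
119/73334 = 119/73334 = 0.00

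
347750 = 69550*5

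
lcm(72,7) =504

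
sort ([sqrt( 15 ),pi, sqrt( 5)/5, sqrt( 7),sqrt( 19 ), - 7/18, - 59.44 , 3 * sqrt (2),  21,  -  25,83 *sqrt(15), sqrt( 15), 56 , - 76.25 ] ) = [ - 76.25, - 59.44 ,-25, - 7/18,sqrt(5)/5 , sqrt( 7 ), pi, sqrt( 15), sqrt( 15 ), 3 * sqrt( 2 ), sqrt(19),  21, 56, 83*sqrt(15) ]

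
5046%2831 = 2215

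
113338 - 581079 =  - 467741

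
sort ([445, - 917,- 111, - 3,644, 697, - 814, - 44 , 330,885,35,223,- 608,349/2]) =[ - 917,-814 ,-608,- 111,-44, - 3,35 , 349/2,223, 330, 445, 644,697,885] 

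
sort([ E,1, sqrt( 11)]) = [ 1,E,  sqrt(11 ) ] 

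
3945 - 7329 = - 3384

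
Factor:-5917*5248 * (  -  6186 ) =192090245376 = 2^8*3^1*41^1*61^1 * 97^1*1031^1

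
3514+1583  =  5097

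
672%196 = 84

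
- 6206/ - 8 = 3103/4 = 775.75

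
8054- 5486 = 2568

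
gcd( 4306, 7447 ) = 1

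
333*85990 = 28634670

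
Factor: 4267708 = 2^2*31^1*127^1*271^1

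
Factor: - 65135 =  - 5^1*7^1*1861^1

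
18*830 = 14940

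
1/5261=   1/5261 = 0.00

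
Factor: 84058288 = 2^4*5253643^1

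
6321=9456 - 3135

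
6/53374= 3/26687 = 0.00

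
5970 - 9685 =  - 3715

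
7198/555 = 12 + 538/555 = 12.97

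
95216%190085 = 95216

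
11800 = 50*236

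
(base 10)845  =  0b1101001101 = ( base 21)1J5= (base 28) 125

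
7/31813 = 7/31813=0.00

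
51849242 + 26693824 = 78543066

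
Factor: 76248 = 2^3*3^3*353^1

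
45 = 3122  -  3077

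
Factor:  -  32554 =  - 2^1*41^1*397^1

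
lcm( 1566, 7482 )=67338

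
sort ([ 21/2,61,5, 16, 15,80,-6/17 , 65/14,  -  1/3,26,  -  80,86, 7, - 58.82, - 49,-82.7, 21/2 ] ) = [ - 82.7 ,-80, - 58.82 ,- 49, - 6/17 , - 1/3,65/14,5, 7,21/2,21/2,15,16,26,61 , 80, 86 ] 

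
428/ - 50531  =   - 428/50531 =- 0.01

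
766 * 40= 30640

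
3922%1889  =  144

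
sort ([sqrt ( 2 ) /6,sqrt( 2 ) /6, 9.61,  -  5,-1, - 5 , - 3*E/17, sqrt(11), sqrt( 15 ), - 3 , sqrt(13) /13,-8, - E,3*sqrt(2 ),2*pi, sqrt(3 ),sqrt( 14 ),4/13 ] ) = [ - 8, - 5, - 5, - 3, - E, - 1, - 3*E/17,sqrt ( 2 ) /6, sqrt ( 2 ) /6, sqrt(13)/13,4/13, sqrt(3), sqrt( 11 ), sqrt( 14), sqrt( 15 ), 3*sqrt( 2),  2*pi, 9.61 ] 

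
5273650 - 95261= 5178389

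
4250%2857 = 1393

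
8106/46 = 176  +  5/23 =176.22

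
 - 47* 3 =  - 141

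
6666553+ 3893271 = 10559824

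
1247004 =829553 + 417451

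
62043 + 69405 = 131448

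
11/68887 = 11/68887 = 0.00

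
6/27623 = 6/27623 = 0.00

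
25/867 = 25/867 = 0.03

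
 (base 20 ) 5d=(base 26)49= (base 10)113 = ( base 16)71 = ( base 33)3E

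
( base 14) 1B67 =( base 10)4991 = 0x137f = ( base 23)9a0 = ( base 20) C9B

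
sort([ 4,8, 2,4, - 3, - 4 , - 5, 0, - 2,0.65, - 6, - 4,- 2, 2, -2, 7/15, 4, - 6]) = [ - 6, - 6, - 5 ,- 4,  -  4, - 3 , - 2,- 2, - 2 , 0,7/15, 0.65 , 2,2, 4,4, 4 , 8 ] 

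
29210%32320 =29210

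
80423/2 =80423/2 = 40211.50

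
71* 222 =15762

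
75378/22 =3426+3/11 = 3426.27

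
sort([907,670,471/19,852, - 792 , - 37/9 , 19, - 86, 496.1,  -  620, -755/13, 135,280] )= [  -  792,  -  620 , - 86,- 755/13, - 37/9,19,471/19,135,  280, 496.1 , 670 , 852, 907 ] 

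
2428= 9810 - 7382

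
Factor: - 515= - 5^1*103^1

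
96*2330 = 223680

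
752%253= 246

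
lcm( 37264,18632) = 37264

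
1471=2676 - 1205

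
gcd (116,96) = 4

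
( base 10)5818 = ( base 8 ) 13272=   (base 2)1011010111010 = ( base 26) 8FK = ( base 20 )eai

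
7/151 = 7/151= 0.05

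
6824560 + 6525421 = 13349981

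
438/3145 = 438/3145  =  0.14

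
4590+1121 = 5711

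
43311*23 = 996153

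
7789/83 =7789/83= 93.84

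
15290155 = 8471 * 1805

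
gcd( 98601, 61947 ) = 3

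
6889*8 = 55112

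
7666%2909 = 1848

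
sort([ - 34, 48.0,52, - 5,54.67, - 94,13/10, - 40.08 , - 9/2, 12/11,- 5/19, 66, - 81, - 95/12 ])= [ - 94, - 81, - 40.08, - 34, - 95/12 ,  -  5, - 9/2, - 5/19, 12/11, 13/10, 48.0, 52, 54.67,  66] 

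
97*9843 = 954771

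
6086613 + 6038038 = 12124651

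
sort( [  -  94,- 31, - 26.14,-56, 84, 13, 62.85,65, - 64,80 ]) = [ -94, - 64,-56,-31, -26.14, 13 , 62.85, 65, 80,  84]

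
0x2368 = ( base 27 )CBJ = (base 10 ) 9064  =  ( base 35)7dy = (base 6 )105544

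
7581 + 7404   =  14985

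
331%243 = 88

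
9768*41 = 400488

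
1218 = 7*174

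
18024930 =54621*330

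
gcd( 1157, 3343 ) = 1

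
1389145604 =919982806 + 469162798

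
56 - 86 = - 30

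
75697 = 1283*59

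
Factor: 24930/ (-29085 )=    - 2^1*3^1*7^( - 1) = - 6/7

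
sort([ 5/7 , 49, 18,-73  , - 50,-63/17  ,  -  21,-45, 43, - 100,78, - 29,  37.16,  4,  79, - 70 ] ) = [ - 100,-73, - 70, - 50 ,  -  45, - 29,-21,- 63/17, 5/7,4, 18 , 37.16,43,  49, 78, 79 ] 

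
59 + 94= 153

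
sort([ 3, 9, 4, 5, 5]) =[ 3, 4,5,5, 9]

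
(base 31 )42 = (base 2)1111110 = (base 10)126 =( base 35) 3L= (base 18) 70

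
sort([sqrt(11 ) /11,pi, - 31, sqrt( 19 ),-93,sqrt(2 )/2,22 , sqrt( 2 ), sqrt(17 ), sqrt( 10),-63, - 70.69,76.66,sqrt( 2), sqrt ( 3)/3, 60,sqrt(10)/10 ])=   [-93, - 70.69, - 63, - 31, sqrt( 11 )/11,sqrt(10)/10,  sqrt(3)/3,sqrt( 2)/2,  sqrt(2 ), sqrt( 2 ),pi,sqrt( 10 ), sqrt(17 ), sqrt(19), 22,60,  76.66]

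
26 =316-290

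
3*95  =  285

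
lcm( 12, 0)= 0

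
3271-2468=803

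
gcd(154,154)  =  154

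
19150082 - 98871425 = -79721343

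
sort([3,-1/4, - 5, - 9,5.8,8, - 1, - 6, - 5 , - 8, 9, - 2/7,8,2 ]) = [- 9,-8 ,-6, - 5,-5,-1,  -  2/7,-1/4,  2,3,5.8, 8,8, 9]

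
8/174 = 4/87 = 0.05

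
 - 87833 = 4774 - 92607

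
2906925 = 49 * 59325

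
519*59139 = 30693141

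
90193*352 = 31747936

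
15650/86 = 7825/43= 181.98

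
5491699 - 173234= 5318465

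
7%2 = 1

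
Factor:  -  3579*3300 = - 2^2*3^2* 5^2*11^1*1193^1=-  11810700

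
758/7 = 108 + 2/7 = 108.29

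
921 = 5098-4177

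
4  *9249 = 36996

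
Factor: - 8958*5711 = -2^1*3^1 *1493^1*5711^1 = - 51159138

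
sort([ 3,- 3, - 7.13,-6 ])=[ - 7.13,-6,-3,3] 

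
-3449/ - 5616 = 3449/5616 = 0.61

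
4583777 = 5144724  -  560947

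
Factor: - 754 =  -2^1*13^1  *  29^1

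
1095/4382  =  1095/4382  =  0.25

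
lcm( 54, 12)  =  108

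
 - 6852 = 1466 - 8318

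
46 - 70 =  - 24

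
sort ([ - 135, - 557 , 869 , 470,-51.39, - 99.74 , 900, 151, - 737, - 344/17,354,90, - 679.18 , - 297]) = [ - 737, - 679.18, - 557, - 297, - 135, - 99.74, - 51.39, - 344/17 , 90, 151 , 354,470 , 869, 900]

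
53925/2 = 53925/2 = 26962.50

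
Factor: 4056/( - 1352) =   -  3=   - 3^1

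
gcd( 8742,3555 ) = 3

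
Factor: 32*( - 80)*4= - 2^11*5^1 = - 10240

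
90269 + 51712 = 141981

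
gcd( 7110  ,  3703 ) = 1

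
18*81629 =1469322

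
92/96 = 23/24  =  0.96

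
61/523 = 61/523 = 0.12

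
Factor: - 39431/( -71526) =2^( - 1) * 3^( - 1 ) *13^( - 1) * 43^1= 43/78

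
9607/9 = 9607/9 = 1067.44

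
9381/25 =9381/25=375.24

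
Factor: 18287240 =2^3*5^1*17^1 * 26893^1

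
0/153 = 0 =0.00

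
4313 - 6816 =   -  2503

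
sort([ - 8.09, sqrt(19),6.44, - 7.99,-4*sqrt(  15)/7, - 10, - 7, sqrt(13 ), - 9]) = [ - 10, - 9, - 8.09, - 7.99, - 7, - 4 * sqrt( 15)/7,  sqrt( 13 ), sqrt(19),6.44]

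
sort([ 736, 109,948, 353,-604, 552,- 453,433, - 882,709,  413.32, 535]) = [  -  882, - 604, - 453, 109, 353, 413.32, 433, 535 , 552 , 709, 736, 948]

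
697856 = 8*87232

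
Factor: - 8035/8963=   - 5^1*1607^1*8963^( - 1)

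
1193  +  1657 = 2850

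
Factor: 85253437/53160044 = 2^( - 2 )*7^( - 1)*19^1*1009^1*4447^1* 1898573^( - 1 )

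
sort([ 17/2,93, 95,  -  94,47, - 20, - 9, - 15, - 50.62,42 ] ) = [ - 94, - 50.62, - 20, - 15, - 9, 17/2, 42,  47,93,95 ] 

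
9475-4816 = 4659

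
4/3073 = 4/3073 = 0.00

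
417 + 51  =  468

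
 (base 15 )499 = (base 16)414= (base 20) 2c4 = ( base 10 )1044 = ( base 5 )13134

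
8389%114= 67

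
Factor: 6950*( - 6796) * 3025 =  - 142877405000=- 2^3 * 5^4*11^2*139^1*1699^1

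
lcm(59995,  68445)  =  4859595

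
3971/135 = 3971/135 = 29.41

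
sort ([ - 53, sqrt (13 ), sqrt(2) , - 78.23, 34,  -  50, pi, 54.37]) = [ - 78.23,-53, - 50,sqrt(2), pi,  sqrt( 13 ), 34,54.37 ]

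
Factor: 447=3^1*149^1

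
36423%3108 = 2235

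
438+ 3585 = 4023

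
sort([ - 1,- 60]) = [  -  60 , - 1 ] 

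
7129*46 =327934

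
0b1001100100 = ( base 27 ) MI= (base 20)1AC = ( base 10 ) 612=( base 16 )264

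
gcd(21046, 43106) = 2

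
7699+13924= 21623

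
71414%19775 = 12089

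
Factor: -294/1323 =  - 2/9 =-2^1*3^( - 2 ) 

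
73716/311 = 73716/311 = 237.03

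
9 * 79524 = 715716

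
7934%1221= 608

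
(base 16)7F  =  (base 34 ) 3P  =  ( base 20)67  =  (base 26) 4n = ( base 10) 127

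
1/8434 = 1/8434 = 0.00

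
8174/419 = 19 +213/419 = 19.51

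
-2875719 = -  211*13629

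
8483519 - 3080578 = 5402941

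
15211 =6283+8928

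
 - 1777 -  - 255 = -1522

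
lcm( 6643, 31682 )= 411866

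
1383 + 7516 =8899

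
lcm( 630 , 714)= 10710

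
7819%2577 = 88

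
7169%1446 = 1385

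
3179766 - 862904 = 2316862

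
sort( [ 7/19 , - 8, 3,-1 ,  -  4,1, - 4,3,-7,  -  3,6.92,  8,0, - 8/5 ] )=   [ - 8, - 7, - 4,-4, - 3, - 8/5,-1,0, 7/19,1,  3,3,6.92 , 8 ] 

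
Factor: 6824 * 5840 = 2^7*5^1*73^1*853^1 =39852160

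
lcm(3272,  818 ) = 3272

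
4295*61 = 261995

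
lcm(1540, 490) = 10780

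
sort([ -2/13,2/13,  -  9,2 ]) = [ - 9, - 2/13, 2/13, 2]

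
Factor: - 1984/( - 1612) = 16/13=2^4 * 13^ ( - 1)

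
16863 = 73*231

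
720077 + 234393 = 954470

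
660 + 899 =1559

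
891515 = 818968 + 72547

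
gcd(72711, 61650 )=9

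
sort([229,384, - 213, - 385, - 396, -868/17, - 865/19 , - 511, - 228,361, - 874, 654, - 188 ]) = [  -  874, - 511,-396, - 385,-228, - 213, - 188,-868/17,- 865/19, 229, 361, 384, 654 ]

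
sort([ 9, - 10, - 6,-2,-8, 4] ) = [-10, - 8, - 6, - 2,4,9] 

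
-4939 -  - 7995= 3056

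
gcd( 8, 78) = 2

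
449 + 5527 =5976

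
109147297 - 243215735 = - 134068438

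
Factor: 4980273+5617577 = 10597850 =2^1*5^2*79^1 *2683^1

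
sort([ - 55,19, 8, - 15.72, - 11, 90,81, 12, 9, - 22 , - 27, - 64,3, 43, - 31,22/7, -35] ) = [ - 64, - 55, - 35, - 31, - 27,-22, - 15.72, - 11,3,22/7,8, 9,12,19,43,81, 90]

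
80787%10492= 7343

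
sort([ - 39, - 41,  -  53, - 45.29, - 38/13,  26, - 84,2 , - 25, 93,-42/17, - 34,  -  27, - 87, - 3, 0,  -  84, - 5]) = [ - 87, - 84, - 84, - 53, - 45.29, - 41, - 39, - 34, - 27, - 25, - 5,- 3, - 38/13, - 42/17,0, 2,26,93] 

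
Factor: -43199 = -13^1*3323^1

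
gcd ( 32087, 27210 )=1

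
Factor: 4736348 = 2^2 * 457^1*2591^1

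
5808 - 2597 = 3211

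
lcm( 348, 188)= 16356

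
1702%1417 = 285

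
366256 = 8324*44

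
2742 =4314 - 1572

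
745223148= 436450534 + 308772614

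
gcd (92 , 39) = 1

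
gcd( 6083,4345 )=869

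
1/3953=1/3953 = 0.00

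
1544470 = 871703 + 672767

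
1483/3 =1483/3=494.33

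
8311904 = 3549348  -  - 4762556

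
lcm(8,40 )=40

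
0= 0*33463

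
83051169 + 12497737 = 95548906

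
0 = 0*8483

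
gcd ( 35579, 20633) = 47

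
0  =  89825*0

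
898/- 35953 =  - 1 + 35055/35953=-0.02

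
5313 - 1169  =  4144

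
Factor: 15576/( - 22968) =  - 59/87 =-3^( - 1) * 29^( - 1)*59^1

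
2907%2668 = 239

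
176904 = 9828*18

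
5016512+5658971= 10675483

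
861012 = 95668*9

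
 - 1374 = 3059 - 4433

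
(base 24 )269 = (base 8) 2431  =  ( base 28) 1ih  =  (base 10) 1305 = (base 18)409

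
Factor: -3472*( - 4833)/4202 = 8390088/2101 = 2^3 * 3^3 * 7^1*11^( - 1 )*31^1*179^1 *191^( - 1 ) 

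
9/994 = 9/994 = 0.01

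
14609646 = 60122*243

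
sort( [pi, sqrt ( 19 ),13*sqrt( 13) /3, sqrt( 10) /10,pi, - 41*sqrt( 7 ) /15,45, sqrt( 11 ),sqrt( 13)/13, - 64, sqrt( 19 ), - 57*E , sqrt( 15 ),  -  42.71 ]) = [ - 57*E, - 64,  -  42.71, - 41*sqrt( 7 )/15,  sqrt( 13) /13,  sqrt( 10) /10,pi, pi,  sqrt(11 ), sqrt( 15),  sqrt( 19 ),sqrt( 19), 13 *sqrt(13)/3 , 45]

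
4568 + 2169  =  6737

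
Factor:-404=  - 2^2 * 101^1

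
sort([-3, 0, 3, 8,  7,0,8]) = [  -  3, 0, 0,  3,7, 8,8]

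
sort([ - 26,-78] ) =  [  -  78, - 26]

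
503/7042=1/14 = 0.07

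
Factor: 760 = 2^3*5^1*19^1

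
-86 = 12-98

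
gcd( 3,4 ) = 1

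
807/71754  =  269/23918 = 0.01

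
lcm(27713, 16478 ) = 609686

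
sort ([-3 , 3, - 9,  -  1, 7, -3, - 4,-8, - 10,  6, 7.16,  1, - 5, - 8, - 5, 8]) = [- 10, - 9,-8,-8, - 5, - 5,-4,-3, - 3, - 1,1, 3,6 , 7,7.16,8 ] 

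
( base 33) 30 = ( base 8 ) 143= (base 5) 344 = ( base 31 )36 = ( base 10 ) 99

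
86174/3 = 86174/3 = 28724.67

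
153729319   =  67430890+86298429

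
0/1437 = 0 = 0.00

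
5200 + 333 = 5533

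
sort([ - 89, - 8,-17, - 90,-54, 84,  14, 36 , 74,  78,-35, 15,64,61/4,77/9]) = [ - 90,-89, - 54,-35,  -  17,-8,  77/9 , 14, 15, 61/4,36,64,74,78, 84 ]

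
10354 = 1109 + 9245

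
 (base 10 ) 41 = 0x29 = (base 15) 2b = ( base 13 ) 32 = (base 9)45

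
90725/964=94  +  109/964= 94.11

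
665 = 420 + 245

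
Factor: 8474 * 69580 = 589620920 =2^3*5^1*7^2*19^1 * 71^1*223^1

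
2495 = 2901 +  - 406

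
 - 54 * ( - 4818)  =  260172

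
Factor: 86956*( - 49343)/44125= - 4290669908/44125 = -2^2*5^( - 3)*7^2*19^1*53^1 * 353^( - 1)*21739^1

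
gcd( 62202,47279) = 1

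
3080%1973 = 1107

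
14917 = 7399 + 7518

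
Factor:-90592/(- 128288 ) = 149/211 = 149^1*211^( - 1 ) 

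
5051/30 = 168+11/30 = 168.37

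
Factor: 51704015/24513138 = 2^( - 1 )*3^(-3 ) * 5^1*11^1 * 13^( - 1 )*34919^(-1 )*940073^1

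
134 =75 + 59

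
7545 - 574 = 6971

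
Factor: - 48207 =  - 3^1* 16069^1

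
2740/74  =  37  +  1/37=37.03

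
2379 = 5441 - 3062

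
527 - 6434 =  - 5907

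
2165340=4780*453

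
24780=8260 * 3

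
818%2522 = 818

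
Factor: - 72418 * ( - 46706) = 3382355108  =  2^2*11^2*193^1 * 36209^1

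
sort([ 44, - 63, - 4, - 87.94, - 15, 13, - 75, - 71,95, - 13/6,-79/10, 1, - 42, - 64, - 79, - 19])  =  [ - 87.94, - 79, - 75, - 71, - 64 ,-63, - 42,  -  19, - 15,-79/10, - 4, - 13/6,  1, 13, 44,95]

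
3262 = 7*466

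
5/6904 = 5/6904  =  0.00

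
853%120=13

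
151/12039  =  151/12039 = 0.01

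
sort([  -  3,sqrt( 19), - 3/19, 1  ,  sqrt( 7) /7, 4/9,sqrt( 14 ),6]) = [ - 3, - 3/19, sqrt(7)/7, 4/9, 1,sqrt(14),sqrt(19 ), 6 ] 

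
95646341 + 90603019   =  186249360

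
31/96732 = 31/96732=0.00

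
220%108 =4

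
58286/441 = 58286/441 = 132.17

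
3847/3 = 1282 + 1/3 = 1282.33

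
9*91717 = 825453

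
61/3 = 20 + 1/3 =20.33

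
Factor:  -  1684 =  - 2^2*421^1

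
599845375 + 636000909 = 1235846284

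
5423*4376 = 23731048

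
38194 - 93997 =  - 55803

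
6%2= 0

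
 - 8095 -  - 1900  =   - 6195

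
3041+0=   3041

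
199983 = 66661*3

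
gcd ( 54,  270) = 54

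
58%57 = 1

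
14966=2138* 7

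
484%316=168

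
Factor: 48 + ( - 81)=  - 3^1*11^1 =- 33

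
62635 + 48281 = 110916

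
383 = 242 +141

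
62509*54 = 3375486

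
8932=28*319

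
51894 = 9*5766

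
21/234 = 7/78 = 0.09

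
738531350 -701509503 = 37021847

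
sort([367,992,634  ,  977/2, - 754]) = [ - 754,367, 977/2, 634,  992] 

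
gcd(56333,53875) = 1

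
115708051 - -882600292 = 998308343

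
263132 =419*628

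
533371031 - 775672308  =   - 242301277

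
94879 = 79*1201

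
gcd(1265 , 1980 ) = 55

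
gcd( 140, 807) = 1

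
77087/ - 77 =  - 1002+67/77 = - 1001.13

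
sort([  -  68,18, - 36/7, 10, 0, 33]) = [ - 68, - 36/7, 0,10, 18,33] 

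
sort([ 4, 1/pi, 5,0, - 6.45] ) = [ - 6.45,0,1/pi,4,  5]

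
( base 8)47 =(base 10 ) 39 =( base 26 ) 1d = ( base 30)19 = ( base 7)54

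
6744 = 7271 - 527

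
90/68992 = 45/34496 = 0.00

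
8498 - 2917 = 5581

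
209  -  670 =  - 461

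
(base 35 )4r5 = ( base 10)5850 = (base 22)c1k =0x16da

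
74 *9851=728974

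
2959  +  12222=15181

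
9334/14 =4667/7 = 666.71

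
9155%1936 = 1411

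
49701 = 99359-49658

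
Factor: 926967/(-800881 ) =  - 3^1*883^( - 1)*907^(  -  1 )*308989^1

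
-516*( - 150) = 77400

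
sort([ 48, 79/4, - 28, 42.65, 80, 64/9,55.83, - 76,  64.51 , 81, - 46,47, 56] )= [ - 76,  -  46, - 28, 64/9,79/4, 42.65,47, 48, 55.83, 56, 64.51, 80, 81 ]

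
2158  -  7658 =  - 5500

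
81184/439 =184+408/439 = 184.93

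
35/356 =35/356 = 0.10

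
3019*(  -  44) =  - 132836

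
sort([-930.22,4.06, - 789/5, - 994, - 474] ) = [-994, - 930.22, - 474,-789/5,  4.06]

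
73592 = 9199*8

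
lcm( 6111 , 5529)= 116109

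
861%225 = 186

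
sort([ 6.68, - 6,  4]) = [ - 6,4  ,  6.68]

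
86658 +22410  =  109068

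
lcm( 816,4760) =28560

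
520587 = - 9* ( - 57843)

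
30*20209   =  606270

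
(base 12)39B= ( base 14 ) 2b5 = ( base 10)551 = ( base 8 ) 1047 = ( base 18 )1CB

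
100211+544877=645088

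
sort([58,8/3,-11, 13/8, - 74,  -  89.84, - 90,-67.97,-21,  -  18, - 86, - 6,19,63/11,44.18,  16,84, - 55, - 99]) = [ - 99, - 90, - 89.84 ,- 86 , - 74, - 67.97,-55,-21, - 18, - 11, - 6,13/8,8/3,63/11, 16 , 19,  44.18, 58,  84 ]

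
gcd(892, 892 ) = 892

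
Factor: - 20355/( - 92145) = 23^1 * 59^1*6143^(-1) = 1357/6143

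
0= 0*763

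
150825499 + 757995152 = 908820651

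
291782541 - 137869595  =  153912946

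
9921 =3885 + 6036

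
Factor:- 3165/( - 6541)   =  3^1 * 5^1*31^( - 1) = 15/31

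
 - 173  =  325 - 498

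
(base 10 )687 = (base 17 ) 267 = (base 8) 1257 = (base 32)LF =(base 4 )22233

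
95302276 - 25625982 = 69676294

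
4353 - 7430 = -3077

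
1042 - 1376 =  - 334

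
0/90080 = 0= 0.00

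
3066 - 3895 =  - 829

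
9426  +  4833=14259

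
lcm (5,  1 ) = 5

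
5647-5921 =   -  274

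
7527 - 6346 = 1181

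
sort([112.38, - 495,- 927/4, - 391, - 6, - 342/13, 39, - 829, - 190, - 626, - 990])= [ - 990, - 829, - 626, - 495, - 391, - 927/4, -190, - 342/13, -6 , 39 , 112.38 ]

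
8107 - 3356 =4751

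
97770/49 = 1995  +  15/49 = 1995.31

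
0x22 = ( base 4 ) 202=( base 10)34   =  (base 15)24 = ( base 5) 114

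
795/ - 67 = - 795/67 = - 11.87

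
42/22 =1 + 10/11 = 1.91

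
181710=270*673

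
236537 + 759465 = 996002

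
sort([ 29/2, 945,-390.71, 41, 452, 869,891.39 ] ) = [ - 390.71, 29/2, 41 , 452,869, 891.39, 945] 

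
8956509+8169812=17126321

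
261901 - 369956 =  - 108055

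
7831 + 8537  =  16368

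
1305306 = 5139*254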